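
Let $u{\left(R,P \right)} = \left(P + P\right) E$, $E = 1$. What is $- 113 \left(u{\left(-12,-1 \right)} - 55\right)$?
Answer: $6441$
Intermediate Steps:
$u{\left(R,P \right)} = 2 P$ ($u{\left(R,P \right)} = \left(P + P\right) 1 = 2 P 1 = 2 P$)
$- 113 \left(u{\left(-12,-1 \right)} - 55\right) = - 113 \left(2 \left(-1\right) - 55\right) = - 113 \left(-2 - 55\right) = \left(-113\right) \left(-57\right) = 6441$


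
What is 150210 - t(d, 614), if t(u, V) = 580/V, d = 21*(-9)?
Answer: 46114180/307 ≈ 1.5021e+5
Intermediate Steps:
d = -189
150210 - t(d, 614) = 150210 - 580/614 = 150210 - 1*290/307 = 150210 - 290/307 = 46114180/307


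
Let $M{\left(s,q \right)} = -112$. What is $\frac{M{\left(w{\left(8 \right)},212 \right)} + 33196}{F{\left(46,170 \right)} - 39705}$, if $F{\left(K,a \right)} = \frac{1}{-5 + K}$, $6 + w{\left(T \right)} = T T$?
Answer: $- \frac{339111}{406976} \approx -0.83325$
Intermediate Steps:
$w{\left(T \right)} = -6 + T^{2}$ ($w{\left(T \right)} = -6 + T T = -6 + T^{2}$)
$\frac{M{\left(w{\left(8 \right)},212 \right)} + 33196}{F{\left(46,170 \right)} - 39705} = \frac{-112 + 33196}{\frac{1}{-5 + 46} - 39705} = \frac{33084}{\frac{1}{41} - 39705} = \frac{33084}{- \frac{1627904}{41}} = 33084 \left(- \frac{41}{1627904}\right) = - \frac{339111}{406976}$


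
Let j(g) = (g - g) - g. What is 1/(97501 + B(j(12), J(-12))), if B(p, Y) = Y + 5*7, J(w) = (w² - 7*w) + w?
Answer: 1/97752 ≈ 1.0230e-5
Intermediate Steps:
J(w) = w² - 6*w
j(g) = -g (j(g) = 0 - g = -g)
B(p, Y) = 35 + Y (B(p, Y) = Y + 35 = 35 + Y)
1/(97501 + B(j(12), J(-12))) = 1/(97501 + (35 - 12*(-6 - 12))) = 1/(97501 + (35 - 12*(-18))) = 1/(97501 + (35 + 216)) = 1/(97501 + 251) = 1/97752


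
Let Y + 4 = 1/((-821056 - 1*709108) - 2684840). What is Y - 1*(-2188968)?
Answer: 9226492015855/4215004 ≈ 2.1890e+6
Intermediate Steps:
Y = -16860017/4215004 (Y = -4 + 1/((-821056 - 1*709108) - 2684840) = -4 + 1/((-821056 - 709108) - 2684840) = -4 + 1/(-1530164 - 2684840) = -4 + 1/(-4215004) = -4 - 1/4215004 = -16860017/4215004 ≈ -4.0000)
Y - 1*(-2188968) = -16860017/4215004 - 1*(-2188968) = -16860017/4215004 + 2188968 = 9226492015855/4215004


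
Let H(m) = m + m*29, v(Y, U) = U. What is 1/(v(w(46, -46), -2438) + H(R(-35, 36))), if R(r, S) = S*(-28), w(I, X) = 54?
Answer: -1/32678 ≈ -3.0602e-5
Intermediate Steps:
R(r, S) = -28*S
H(m) = 30*m (H(m) = m + 29*m = 30*m)
1/(v(w(46, -46), -2438) + H(R(-35, 36))) = 1/(-2438 + 30*(-28*36)) = 1/(-2438 + 30*(-1008)) = 1/(-2438 - 30240) = 1/(-32678) = -1/32678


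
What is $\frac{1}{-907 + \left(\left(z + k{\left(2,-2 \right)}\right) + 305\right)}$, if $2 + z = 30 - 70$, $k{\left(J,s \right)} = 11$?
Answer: $- \frac{1}{633} \approx -0.0015798$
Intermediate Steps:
$z = -42$ ($z = -2 + \left(30 - 70\right) = -2 - 40 = -42$)
$\frac{1}{-907 + \left(\left(z + k{\left(2,-2 \right)}\right) + 305\right)} = \frac{1}{-907 + \left(\left(-42 + 11\right) + 305\right)} = \frac{1}{-907 + \left(-31 + 305\right)} = \frac{1}{-907 + 274} = \frac{1}{-633} = - \frac{1}{633}$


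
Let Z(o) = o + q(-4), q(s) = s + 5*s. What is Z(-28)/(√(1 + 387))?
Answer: -26*√97/97 ≈ -2.6399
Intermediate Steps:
q(s) = 6*s
Z(o) = -24 + o (Z(o) = o + 6*(-4) = o - 24 = -24 + o)
Z(-28)/(√(1 + 387)) = (-24 - 28)/(√(1 + 387)) = -52*√97/194 = -26*√97/97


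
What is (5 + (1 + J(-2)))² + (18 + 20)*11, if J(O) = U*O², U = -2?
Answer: 422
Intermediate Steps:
J(O) = -2*O²
(5 + (1 + J(-2)))² + (18 + 20)*11 = (5 + (1 - 2*(-2)²))² + (18 + 20)*11 = (5 + (1 - 2*4))² + 38*11 = (5 + (1 - 8))² + 418 = (5 - 7)² + 418 = (-2)² + 418 = 4 + 418 = 422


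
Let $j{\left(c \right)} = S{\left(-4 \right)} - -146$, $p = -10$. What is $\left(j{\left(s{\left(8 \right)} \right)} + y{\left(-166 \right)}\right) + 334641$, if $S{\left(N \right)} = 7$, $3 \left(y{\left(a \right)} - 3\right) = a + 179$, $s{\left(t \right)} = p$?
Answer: $\frac{1004404}{3} \approx 3.348 \cdot 10^{5}$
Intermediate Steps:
$s{\left(t \right)} = -10$
$y{\left(a \right)} = \frac{188}{3} + \frac{a}{3}$ ($y{\left(a \right)} = 3 + \frac{a + 179}{3} = 3 + \frac{179 + a}{3} = 3 + \left(\frac{179}{3} + \frac{a}{3}\right) = \frac{188}{3} + \frac{a}{3}$)
$j{\left(c \right)} = 153$ ($j{\left(c \right)} = 7 - -146 = 7 + 146 = 153$)
$\left(j{\left(s{\left(8 \right)} \right)} + y{\left(-166 \right)}\right) + 334641 = \left(153 + \left(\frac{188}{3} + \frac{1}{3} \left(-166\right)\right)\right) + 334641 = \left(153 + \left(\frac{188}{3} - \frac{166}{3}\right)\right) + 334641 = \left(153 + \frac{22}{3}\right) + 334641 = \frac{481}{3} + 334641 = \frac{1004404}{3}$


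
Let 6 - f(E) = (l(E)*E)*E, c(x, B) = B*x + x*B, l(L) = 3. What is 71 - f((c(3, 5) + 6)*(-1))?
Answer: 3953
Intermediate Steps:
c(x, B) = 2*B*x (c(x, B) = B*x + B*x = 2*B*x)
f(E) = 6 - 3*E² (f(E) = 6 - 3*E*E = 6 - 3*E²)
71 - f((c(3, 5) + 6)*(-1)) = 71 - (6 - 3*(2*5*3 + 6)²) = 71 - (6 - 3*(30 + 6)²) = 71 - (6 - 3*(36*(-1))²) = 71 - (6 - 3*(-36)²) = 71 - (6 - 3*1296) = 71 - (6 - 3888) = 71 - 1*(-3882) = 71 + 3882 = 3953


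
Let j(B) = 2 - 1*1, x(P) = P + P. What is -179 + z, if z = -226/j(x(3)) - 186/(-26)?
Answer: -5172/13 ≈ -397.85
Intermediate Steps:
x(P) = 2*P
j(B) = 1 (j(B) = 2 - 1 = 1)
z = -2845/13 (z = -226/1 - 186/(-26) = -226*1 - 186*(-1/26) = -226 + 93/13 = -2845/13 ≈ -218.85)
-179 + z = -179 - 2845/13 = -5172/13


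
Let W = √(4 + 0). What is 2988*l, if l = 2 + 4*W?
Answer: 29880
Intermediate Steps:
W = 2 (W = √4 = 2)
l = 10 (l = 2 + 4*2 = 2 + 8 = 10)
2988*l = 2988*10 = 29880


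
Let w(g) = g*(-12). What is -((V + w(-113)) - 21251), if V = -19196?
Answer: 39091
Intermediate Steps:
w(g) = -12*g
-((V + w(-113)) - 21251) = -((-19196 - 12*(-113)) - 21251) = -((-19196 + 1356) - 21251) = -(-17840 - 21251) = -1*(-39091) = 39091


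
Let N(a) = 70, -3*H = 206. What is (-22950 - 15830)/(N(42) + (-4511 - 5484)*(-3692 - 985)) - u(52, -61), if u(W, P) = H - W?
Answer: 3384436726/28048011 ≈ 120.67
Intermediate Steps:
H = -206/3 (H = -⅓*206 = -206/3 ≈ -68.667)
u(W, P) = -206/3 - W
(-22950 - 15830)/(N(42) + (-4511 - 5484)*(-3692 - 985)) - u(52, -61) = (-22950 - 15830)/(70 + (-4511 - 5484)*(-3692 - 985)) - (-206/3 - 1*52) = -38780/(70 - 9995*(-4677)) - (-206/3 - 52) = -38780/(70 + 46746615) - 1*(-362/3) = -38780/46746685 + 362/3 = -38780*1/46746685 + 362/3 = -7756/9349337 + 362/3 = 3384436726/28048011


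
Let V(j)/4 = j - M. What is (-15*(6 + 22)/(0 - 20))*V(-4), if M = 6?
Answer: -840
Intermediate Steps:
V(j) = -24 + 4*j (V(j) = 4*(j - 1*6) = 4*(j - 6) = 4*(-6 + j) = -24 + 4*j)
(-15*(6 + 22)/(0 - 20))*V(-4) = (-15*(6 + 22)/(0 - 20))*(-24 + 4*(-4)) = (-420/(-20))*(-24 - 16) = -420*(-1)/20*(-40) = -15*(-7/5)*(-40) = 21*(-40) = -840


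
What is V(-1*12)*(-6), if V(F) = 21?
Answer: -126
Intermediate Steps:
V(-1*12)*(-6) = 21*(-6) = -126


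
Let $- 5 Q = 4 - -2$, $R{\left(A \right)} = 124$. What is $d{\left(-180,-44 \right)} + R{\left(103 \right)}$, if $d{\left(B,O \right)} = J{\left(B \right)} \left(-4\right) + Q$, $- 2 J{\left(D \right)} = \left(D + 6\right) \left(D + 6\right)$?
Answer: $\frac{303374}{5} \approx 60675.0$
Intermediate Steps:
$J{\left(D \right)} = - \frac{\left(6 + D\right)^{2}}{2}$ ($J{\left(D \right)} = - \frac{\left(D + 6\right) \left(D + 6\right)}{2} = - \frac{\left(6 + D\right) \left(6 + D\right)}{2} = - \frac{\left(6 + D\right)^{2}}{2}$)
$Q = - \frac{6}{5}$ ($Q = - \frac{4 - -2}{5} = - \frac{4 + 2}{5} = \left(- \frac{1}{5}\right) 6 = - \frac{6}{5} \approx -1.2$)
$d{\left(B,O \right)} = - \frac{6}{5} + 2 \left(6 + B\right)^{2}$ ($d{\left(B,O \right)} = - \frac{\left(6 + B\right)^{2}}{2} \left(-4\right) - \frac{6}{5} = 2 \left(6 + B\right)^{2} - \frac{6}{5} = - \frac{6}{5} + 2 \left(6 + B\right)^{2}$)
$d{\left(-180,-44 \right)} + R{\left(103 \right)} = \left(- \frac{6}{5} + 2 \left(6 - 180\right)^{2}\right) + 124 = \left(- \frac{6}{5} + 2 \left(-174\right)^{2}\right) + 124 = \left(- \frac{6}{5} + 2 \cdot 30276\right) + 124 = \left(- \frac{6}{5} + 60552\right) + 124 = \frac{302754}{5} + 124 = \frac{303374}{5}$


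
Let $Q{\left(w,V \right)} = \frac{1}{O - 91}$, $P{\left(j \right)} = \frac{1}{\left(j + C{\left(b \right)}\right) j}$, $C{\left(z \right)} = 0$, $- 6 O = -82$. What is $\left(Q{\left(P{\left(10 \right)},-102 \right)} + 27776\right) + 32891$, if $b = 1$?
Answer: $\frac{14074741}{232} \approx 60667.0$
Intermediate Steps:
$O = \frac{41}{3}$ ($O = \left(- \frac{1}{6}\right) \left(-82\right) = \frac{41}{3} \approx 13.667$)
$P{\left(j \right)} = \frac{1}{j^{2}}$ ($P{\left(j \right)} = \frac{1}{\left(j + 0\right) j} = \frac{1}{j j} = \frac{1}{j^{2}}$)
$Q{\left(w,V \right)} = - \frac{3}{232}$ ($Q{\left(w,V \right)} = \frac{1}{\frac{41}{3} - 91} = \frac{1}{- \frac{232}{3}} = - \frac{3}{232}$)
$\left(Q{\left(P{\left(10 \right)},-102 \right)} + 27776\right) + 32891 = \left(- \frac{3}{232} + 27776\right) + 32891 = \frac{6444029}{232} + 32891 = \frac{14074741}{232}$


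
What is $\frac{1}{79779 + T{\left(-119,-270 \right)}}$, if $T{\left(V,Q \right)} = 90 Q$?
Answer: $\frac{1}{55479} \approx 1.8025 \cdot 10^{-5}$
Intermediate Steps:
$\frac{1}{79779 + T{\left(-119,-270 \right)}} = \frac{1}{79779 + 90 \left(-270\right)} = \frac{1}{79779 - 24300} = \frac{1}{55479}$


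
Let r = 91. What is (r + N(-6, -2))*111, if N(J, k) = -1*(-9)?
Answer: 11100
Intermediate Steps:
N(J, k) = 9
(r + N(-6, -2))*111 = (91 + 9)*111 = 100*111 = 11100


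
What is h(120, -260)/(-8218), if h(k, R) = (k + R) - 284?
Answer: 212/4109 ≈ 0.051594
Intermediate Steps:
h(k, R) = -284 + R + k (h(k, R) = (R + k) - 284 = -284 + R + k)
h(120, -260)/(-8218) = (-284 - 260 + 120)/(-8218) = -424*(-1/8218) = 212/4109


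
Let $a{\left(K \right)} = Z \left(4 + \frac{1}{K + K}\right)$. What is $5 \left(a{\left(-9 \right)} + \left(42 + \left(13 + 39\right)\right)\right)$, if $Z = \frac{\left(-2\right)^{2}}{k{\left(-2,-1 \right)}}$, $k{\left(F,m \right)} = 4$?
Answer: $\frac{8815}{18} \approx 489.72$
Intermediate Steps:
$Z = 1$ ($Z = \frac{\left(-2\right)^{2}}{4} = 4 \cdot \frac{1}{4} = 1$)
$a{\left(K \right)} = 4 + \frac{1}{2 K}$ ($a{\left(K \right)} = 1 \left(4 + \frac{1}{K + K}\right) = 1 \left(4 + \frac{1}{2 K}\right) = 4 + \frac{1}{2 K}$)
$5 \left(a{\left(-9 \right)} + \left(42 + \left(13 + 39\right)\right)\right) = 5 \left(\left(4 + \frac{1}{2 \left(-9\right)}\right) + \left(42 + \left(13 + 39\right)\right)\right) = 5 \left(\left(4 + \frac{1}{2} \left(- \frac{1}{9}\right)\right) + \left(42 + 52\right)\right) = 5 \left(\left(4 - \frac{1}{18}\right) + 94\right) = 5 \left(\frac{71}{18} + 94\right) = 5 \cdot \frac{1763}{18} = \frac{8815}{18}$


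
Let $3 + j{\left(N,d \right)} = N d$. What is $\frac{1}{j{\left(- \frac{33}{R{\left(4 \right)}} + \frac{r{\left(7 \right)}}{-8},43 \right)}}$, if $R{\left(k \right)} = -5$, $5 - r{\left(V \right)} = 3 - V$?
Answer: $\frac{40}{9297} \approx 0.0043025$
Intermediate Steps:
$r{\left(V \right)} = 2 + V$ ($r{\left(V \right)} = 5 - \left(3 - V\right) = 5 + \left(-3 + V\right) = 2 + V$)
$j{\left(N,d \right)} = -3 + N d$
$\frac{1}{j{\left(- \frac{33}{R{\left(4 \right)}} + \frac{r{\left(7 \right)}}{-8},43 \right)}} = \frac{1}{-3 + \left(- \frac{33}{-5} + \frac{2 + 7}{-8}\right) 43} = \frac{1}{-3 + \left(\left(-33\right) \left(- \frac{1}{5}\right) + 9 \left(- \frac{1}{8}\right)\right) 43} = \frac{1}{-3 + \left(\frac{33}{5} - \frac{9}{8}\right) 43} = \frac{1}{-3 + \frac{219}{40} \cdot 43} = \frac{1}{-3 + \frac{9417}{40}} = \frac{1}{\frac{9297}{40}} = \frac{40}{9297}$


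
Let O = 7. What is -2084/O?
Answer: -2084/7 ≈ -297.71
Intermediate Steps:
-2084/O = -2084/7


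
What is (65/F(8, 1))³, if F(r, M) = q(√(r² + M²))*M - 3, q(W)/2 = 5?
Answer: 274625/343 ≈ 800.66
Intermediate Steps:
q(W) = 10 (q(W) = 2*5 = 10)
F(r, M) = -3 + 10*M (F(r, M) = 10*M - 3 = -3 + 10*M)
(65/F(8, 1))³ = (65/(-3 + 10*1))³ = (65/(-3 + 10))³ = (65/7)³ = 274625/343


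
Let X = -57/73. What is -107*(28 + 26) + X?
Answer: -421851/73 ≈ -5778.8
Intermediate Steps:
X = -57/73 (X = -57*1/73 = -57/73 ≈ -0.78082)
-107*(28 + 26) + X = -107*(28 + 26) - 57/73 = -107*54 - 57/73 = -5778 - 57/73 = -421851/73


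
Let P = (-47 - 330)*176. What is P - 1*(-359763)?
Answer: 293411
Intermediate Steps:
P = -66352 (P = -377*176 = -66352)
P - 1*(-359763) = -66352 - 1*(-359763) = -66352 + 359763 = 293411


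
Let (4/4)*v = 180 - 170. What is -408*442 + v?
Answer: -180326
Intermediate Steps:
v = 10 (v = 180 - 170 = 10)
-408*442 + v = -408*442 + 10 = -180336 + 10 = -180326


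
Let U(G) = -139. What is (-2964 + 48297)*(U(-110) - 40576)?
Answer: -1845733095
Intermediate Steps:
(-2964 + 48297)*(U(-110) - 40576) = (-2964 + 48297)*(-139 - 40576) = 45333*(-40715) = -1845733095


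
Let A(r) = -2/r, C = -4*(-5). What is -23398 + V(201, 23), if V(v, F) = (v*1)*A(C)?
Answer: -234181/10 ≈ -23418.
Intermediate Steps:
C = 20
V(v, F) = -v/10 (V(v, F) = (v*1)*(-2/20) = v*(-2*1/20) = v*(-⅒) = -v/10)
-23398 + V(201, 23) = -23398 - ⅒*201 = -23398 - 201/10 = -234181/10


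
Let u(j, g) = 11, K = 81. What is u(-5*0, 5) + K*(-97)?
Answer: -7846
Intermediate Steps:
u(-5*0, 5) + K*(-97) = 11 + 81*(-97) = 11 - 7857 = -7846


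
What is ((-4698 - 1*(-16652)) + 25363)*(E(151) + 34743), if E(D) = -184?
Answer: 1289638203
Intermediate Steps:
((-4698 - 1*(-16652)) + 25363)*(E(151) + 34743) = ((-4698 - 1*(-16652)) + 25363)*(-184 + 34743) = ((-4698 + 16652) + 25363)*34559 = (11954 + 25363)*34559 = 37317*34559 = 1289638203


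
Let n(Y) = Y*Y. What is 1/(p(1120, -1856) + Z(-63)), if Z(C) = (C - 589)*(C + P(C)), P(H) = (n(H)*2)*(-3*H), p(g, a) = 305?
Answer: -1/978142483 ≈ -1.0223e-9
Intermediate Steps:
n(Y) = Y²
P(H) = -6*H³ (P(H) = (H²*2)*(-3*H) = (2*H²)*(-3*H) = -6*H³)
Z(C) = (-589 + C)*(C - 6*C³) (Z(C) = (C - 589)*(C - 6*C³) = (-589 + C)*(C - 6*C³))
1/(p(1120, -1856) + Z(-63)) = 1/(305 - 63*(-589 - 63 - 6*(-63)³ + 3534*(-63)²)) = 1/(305 - 63*(-589 - 63 - 6*(-250047) + 3534*3969)) = 1/(305 - 63*(-589 - 63 + 1500282 + 14026446)) = 1/(305 - 63*15526076) = 1/(305 - 978142788) = 1/(-978142483) = -1/978142483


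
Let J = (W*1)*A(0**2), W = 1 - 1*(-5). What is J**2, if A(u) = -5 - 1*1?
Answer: 1296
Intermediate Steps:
W = 6 (W = 1 + 5 = 6)
A(u) = -6 (A(u) = -5 - 1 = -6)
J = -36 (J = (6*1)*(-6) = 6*(-6) = -36)
J**2 = (-36)**2 = 1296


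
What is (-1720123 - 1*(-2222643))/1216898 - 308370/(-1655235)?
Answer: 40234784282/67141738701 ≈ 0.59925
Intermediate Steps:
(-1720123 - 1*(-2222643))/1216898 - 308370/(-1655235) = (-1720123 + 2222643)*(1/1216898) - 308370*(-1/1655235) = 502520*(1/1216898) + 20558/110349 = 251260/608449 + 20558/110349 = 40234784282/67141738701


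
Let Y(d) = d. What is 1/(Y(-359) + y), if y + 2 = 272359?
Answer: 1/271998 ≈ 3.6765e-6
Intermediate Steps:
y = 272357 (y = -2 + 272359 = 272357)
1/(Y(-359) + y) = 1/(-359 + 272357) = 1/271998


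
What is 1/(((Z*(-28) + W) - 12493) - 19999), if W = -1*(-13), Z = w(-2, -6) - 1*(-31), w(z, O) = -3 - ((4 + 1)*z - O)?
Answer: -1/33375 ≈ -2.9963e-5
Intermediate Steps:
w(z, O) = -3 + O - 5*z (w(z, O) = -3 - (5*z - O) = -3 - (-O + 5*z) = -3 + (O - 5*z) = -3 + O - 5*z)
Z = 32 (Z = (-3 - 6 - 5*(-2)) - 1*(-31) = (-3 - 6 + 10) + 31 = 1 + 31 = 32)
W = 13
1/(((Z*(-28) + W) - 12493) - 19999) = 1/(((32*(-28) + 13) - 12493) - 19999) = 1/(((-896 + 13) - 12493) - 19999) = 1/((-883 - 12493) - 19999) = 1/(-13376 - 19999) = 1/(-33375) = -1/33375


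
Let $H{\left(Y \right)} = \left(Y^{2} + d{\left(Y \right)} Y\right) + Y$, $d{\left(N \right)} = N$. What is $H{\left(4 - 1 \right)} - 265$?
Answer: $-244$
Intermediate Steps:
$H{\left(Y \right)} = Y + 2 Y^{2}$ ($H{\left(Y \right)} = \left(Y^{2} + Y Y\right) + Y = \left(Y^{2} + Y^{2}\right) + Y = 2 Y^{2} + Y = Y + 2 Y^{2}$)
$H{\left(4 - 1 \right)} - 265 = \left(4 - 1\right) \left(1 + 2 \left(4 - 1\right)\right) - 265 = 3 \left(1 + 2 \cdot 3\right) - 265 = 3 \left(1 + 6\right) - 265 = 3 \cdot 7 - 265 = 21 - 265 = -244$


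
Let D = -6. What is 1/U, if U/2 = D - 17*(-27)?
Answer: 1/906 ≈ 0.0011038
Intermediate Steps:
U = 906 (U = 2*(-6 - 17*(-27)) = 2*(-6 + 459) = 2*453 = 906)
1/U = 1/906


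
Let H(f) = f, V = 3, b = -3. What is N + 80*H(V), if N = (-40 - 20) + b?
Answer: 177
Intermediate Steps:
N = -63 (N = (-40 - 20) - 3 = -60 - 3 = -63)
N + 80*H(V) = -63 + 80*3 = -63 + 240 = 177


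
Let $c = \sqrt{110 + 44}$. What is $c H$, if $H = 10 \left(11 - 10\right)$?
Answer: $10 \sqrt{154} \approx 124.1$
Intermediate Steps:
$c = \sqrt{154} \approx 12.41$
$H = 10$ ($H = 10 \cdot 1 = 10$)
$c H = \sqrt{154} \cdot 10 = 10 \sqrt{154}$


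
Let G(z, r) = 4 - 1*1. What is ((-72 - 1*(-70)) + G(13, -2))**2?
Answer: 1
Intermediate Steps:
G(z, r) = 3 (G(z, r) = 4 - 1 = 3)
((-72 - 1*(-70)) + G(13, -2))**2 = ((-72 - 1*(-70)) + 3)**2 = ((-72 + 70) + 3)**2 = (-2 + 3)**2 = 1**2 = 1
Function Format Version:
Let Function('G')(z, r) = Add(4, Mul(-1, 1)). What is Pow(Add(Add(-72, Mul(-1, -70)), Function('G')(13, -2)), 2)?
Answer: 1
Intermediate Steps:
Function('G')(z, r) = 3 (Function('G')(z, r) = Add(4, -1) = 3)
Pow(Add(Add(-72, Mul(-1, -70)), Function('G')(13, -2)), 2) = Pow(Add(Add(-72, Mul(-1, -70)), 3), 2) = Pow(Add(Add(-72, 70), 3), 2) = Pow(Add(-2, 3), 2) = Pow(1, 2) = 1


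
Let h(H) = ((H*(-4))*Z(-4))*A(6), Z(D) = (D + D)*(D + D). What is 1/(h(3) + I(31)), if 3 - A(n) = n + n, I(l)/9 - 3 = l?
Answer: 1/7218 ≈ 0.00013854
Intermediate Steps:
I(l) = 27 + 9*l
A(n) = 3 - 2*n (A(n) = 3 - (n + n) = 3 - 2*n)
Z(D) = 4*D² (Z(D) = (2*D)*(2*D) = 4*D²)
h(H) = 2304*H (h(H) = ((H*(-4))*(4*(-4)²))*(3 - 2*6) = ((-4*H)*(4*16))*(3 - 12) = (-4*H*64)*(-9) = -256*H*(-9) = 2304*H)
1/(h(3) + I(31)) = 1/(2304*3 + (27 + 9*31)) = 1/(6912 + (27 + 279)) = 1/(6912 + 306) = 1/7218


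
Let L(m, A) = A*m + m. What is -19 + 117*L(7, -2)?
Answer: -838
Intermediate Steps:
L(m, A) = m + A*m
-19 + 117*L(7, -2) = -19 + 117*(7*(1 - 2)) = -19 + 117*(7*(-1)) = -19 + 117*(-7) = -19 - 819 = -838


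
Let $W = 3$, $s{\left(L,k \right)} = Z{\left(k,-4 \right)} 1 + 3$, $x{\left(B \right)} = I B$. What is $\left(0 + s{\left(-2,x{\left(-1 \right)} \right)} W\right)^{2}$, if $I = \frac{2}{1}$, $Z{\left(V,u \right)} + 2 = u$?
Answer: $81$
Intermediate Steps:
$Z{\left(V,u \right)} = -2 + u$
$I = 2$ ($I = 2 \cdot 1 = 2$)
$x{\left(B \right)} = 2 B$
$s{\left(L,k \right)} = -3$ ($s{\left(L,k \right)} = \left(-2 - 4\right) 1 + 3 = \left(-6\right) 1 + 3 = -6 + 3 = -3$)
$\left(0 + s{\left(-2,x{\left(-1 \right)} \right)} W\right)^{2} = \left(0 - 9\right)^{2} = \left(-9\right)^{2} = 81$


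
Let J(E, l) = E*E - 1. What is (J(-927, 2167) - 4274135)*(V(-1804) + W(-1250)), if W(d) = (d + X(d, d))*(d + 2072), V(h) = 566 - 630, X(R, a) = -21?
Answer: 3567879138582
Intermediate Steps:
J(E, l) = -1 + E² (J(E, l) = E² - 1 = -1 + E²)
V(h) = -64
W(d) = (-21 + d)*(2072 + d) (W(d) = (d - 21)*(d + 2072) = (-21 + d)*(2072 + d))
(J(-927, 2167) - 4274135)*(V(-1804) + W(-1250)) = ((-1 + (-927)²) - 4274135)*(-64 + (-43512 + (-1250)² + 2051*(-1250))) = ((-1 + 859329) - 4274135)*(-64 + (-43512 + 1562500 - 2563750)) = (859328 - 4274135)*(-64 - 1044762) = -3414807*(-1044826) = 3567879138582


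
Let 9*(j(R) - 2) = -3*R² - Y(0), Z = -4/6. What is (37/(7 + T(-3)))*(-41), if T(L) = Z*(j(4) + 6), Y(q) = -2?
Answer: -40959/137 ≈ -298.97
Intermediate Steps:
Z = -⅔ (Z = -4*⅙ = -⅔ ≈ -0.66667)
j(R) = 20/9 - R²/3 (j(R) = 2 + (-3*R² - 1*(-2))/9 = 2 + (-3*R² + 2)/9 = 2 + (2 - 3*R²)/9 = 2 + (2/9 - R²/3) = 20/9 - R²/3)
T(L) = -52/27 (T(L) = -2*((20/9 - ⅓*4²) + 6)/3 = -2*((20/9 - ⅓*16) + 6)/3 = -2*((20/9 - 16/3) + 6)/3 = -2*(-28/9 + 6)/3 = -⅔*26/9 = -52/27)
(37/(7 + T(-3)))*(-41) = (37/(7 - 52/27))*(-41) = (37/(137/27))*(-41) = (37*(27/137))*(-41) = (999/137)*(-41) = -40959/137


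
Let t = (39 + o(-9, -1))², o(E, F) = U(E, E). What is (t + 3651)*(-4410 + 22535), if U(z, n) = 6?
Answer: 102877500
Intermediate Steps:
o(E, F) = 6
t = 2025 (t = (39 + 6)² = 45² = 2025)
(t + 3651)*(-4410 + 22535) = (2025 + 3651)*(-4410 + 22535) = 5676*18125 = 102877500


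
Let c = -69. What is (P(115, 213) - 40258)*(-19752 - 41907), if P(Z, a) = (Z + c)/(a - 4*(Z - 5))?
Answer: 563477677308/227 ≈ 2.4823e+9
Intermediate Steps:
P(Z, a) = (-69 + Z)/(20 + a - 4*Z) (P(Z, a) = (Z - 69)/(a - 4*(Z - 5)) = (-69 + Z)/(a - 4*(-5 + Z)) = (-69 + Z)/(a + (20 - 4*Z)) = (-69 + Z)/(20 + a - 4*Z))
(P(115, 213) - 40258)*(-19752 - 41907) = ((-69 + 115)/(20 + 213 - 4*115) - 40258)*(-19752 - 41907) = (46/(20 + 213 - 460) - 40258)*(-61659) = (46/(-227) - 40258)*(-61659) = (-1/227*46 - 40258)*(-61659) = (-46/227 - 40258)*(-61659) = -9138612/227*(-61659) = 563477677308/227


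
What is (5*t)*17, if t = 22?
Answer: 1870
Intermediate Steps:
(5*t)*17 = (5*22)*17 = 110*17 = 1870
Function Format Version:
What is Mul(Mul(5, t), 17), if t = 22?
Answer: 1870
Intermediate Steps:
Mul(Mul(5, t), 17) = Mul(Mul(5, 22), 17) = Mul(110, 17) = 1870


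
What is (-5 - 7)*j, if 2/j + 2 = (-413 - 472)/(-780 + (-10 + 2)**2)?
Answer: 17184/547 ≈ 31.415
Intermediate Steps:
j = -1432/547 (j = 2/(-2 + (-413 - 472)/(-780 + (-10 + 2)**2)) = 2/(-2 - 885/(-780 + (-8)**2)) = 2/(-2 - 885/(-780 + 64)) = 2/(-2 - 885/(-716)) = 2/(-2 - 885*(-1/716)) = 2/(-2 + 885/716) = 2/(-547/716) = 2*(-716/547) = -1432/547 ≈ -2.6179)
(-5 - 7)*j = (-5 - 7)*(-1432/547) = -12*(-1432/547) = 17184/547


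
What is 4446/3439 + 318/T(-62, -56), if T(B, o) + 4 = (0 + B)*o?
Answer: 144845/104618 ≈ 1.3845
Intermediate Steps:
T(B, o) = -4 + B*o (T(B, o) = -4 + (0 + B)*o = -4 + B*o)
4446/3439 + 318/T(-62, -56) = 4446/3439 + 318/(-4 - 62*(-56)) = 4446*(1/3439) + 318/(-4 + 3472) = 234/181 + 318/3468 = 234/181 + 318*(1/3468) = 234/181 + 53/578 = 144845/104618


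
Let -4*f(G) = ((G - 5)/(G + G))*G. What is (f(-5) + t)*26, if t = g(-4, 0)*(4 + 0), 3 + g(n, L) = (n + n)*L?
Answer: -559/2 ≈ -279.50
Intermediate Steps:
g(n, L) = -3 + 2*L*n (g(n, L) = -3 + (n + n)*L = -3 + (2*n)*L = -3 + 2*L*n)
f(G) = 5/8 - G/8 (f(G) = -(G - 5)/(G + G)*G/4 = -(-5 + G)/((2*G))*G/4 = -(-5 + G)*(1/(2*G))*G/4 = -(-5 + G)/(2*G)*G/4 = -(-5/2 + G/2)/4 = 5/8 - G/8)
t = -12 (t = (-3 + 2*0*(-4))*(4 + 0) = (-3 + 0)*4 = -3*4 = -12)
(f(-5) + t)*26 = ((5/8 - ⅛*(-5)) - 12)*26 = ((5/8 + 5/8) - 12)*26 = (5/4 - 12)*26 = -43/4*26 = -559/2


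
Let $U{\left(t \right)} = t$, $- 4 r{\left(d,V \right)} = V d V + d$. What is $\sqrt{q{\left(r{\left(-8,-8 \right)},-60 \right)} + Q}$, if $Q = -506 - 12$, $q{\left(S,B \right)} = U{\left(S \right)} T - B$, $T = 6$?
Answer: $\sqrt{322} \approx 17.944$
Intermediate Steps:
$r{\left(d,V \right)} = - \frac{d}{4} - \frac{d V^{2}}{4}$ ($r{\left(d,V \right)} = - \frac{V d V + d}{4} = - \frac{d V^{2} + d}{4} = - \frac{d + d V^{2}}{4} = - \frac{d}{4} - \frac{d V^{2}}{4}$)
$q{\left(S,B \right)} = - B + 6 S$ ($q{\left(S,B \right)} = S 6 - B = 6 S - B = - B + 6 S$)
$Q = -518$ ($Q = -506 - 12 = -518$)
$\sqrt{q{\left(r{\left(-8,-8 \right)},-60 \right)} + Q} = \sqrt{\left(\left(-1\right) \left(-60\right) + 6 \left(\left(- \frac{1}{4}\right) \left(-8\right) \left(1 + \left(-8\right)^{2}\right)\right)\right) - 518} = \sqrt{\left(60 + 6 \left(\left(- \frac{1}{4}\right) \left(-8\right) \left(1 + 64\right)\right)\right) - 518} = \sqrt{\left(60 + 6 \left(\left(- \frac{1}{4}\right) \left(-8\right) 65\right)\right) - 518} = \sqrt{\left(60 + 6 \cdot 130\right) - 518} = \sqrt{\left(60 + 780\right) - 518} = \sqrt{840 - 518} = \sqrt{322}$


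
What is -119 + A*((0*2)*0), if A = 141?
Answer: -119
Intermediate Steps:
-119 + A*((0*2)*0) = -119 + 141*((0*2)*0) = -119 + 141*(0*0) = -119 + 141*0 = -119 + 0 = -119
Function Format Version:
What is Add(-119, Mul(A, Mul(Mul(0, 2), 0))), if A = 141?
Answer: -119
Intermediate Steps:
Add(-119, Mul(A, Mul(Mul(0, 2), 0))) = Add(-119, Mul(141, Mul(Mul(0, 2), 0))) = Add(-119, Mul(141, Mul(0, 0))) = Add(-119, Mul(141, 0)) = Add(-119, 0) = -119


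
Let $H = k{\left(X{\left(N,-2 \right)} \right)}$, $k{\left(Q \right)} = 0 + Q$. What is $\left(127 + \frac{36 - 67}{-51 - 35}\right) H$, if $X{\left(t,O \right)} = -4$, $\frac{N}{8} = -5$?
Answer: $- \frac{21906}{43} \approx -509.44$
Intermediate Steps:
$N = -40$ ($N = 8 \left(-5\right) = -40$)
$k{\left(Q \right)} = Q$
$H = -4$
$\left(127 + \frac{36 - 67}{-51 - 35}\right) H = \left(127 + \frac{36 - 67}{-51 - 35}\right) \left(-4\right) = \left(127 - \frac{31}{-86}\right) \left(-4\right) = \left(127 - - \frac{31}{86}\right) \left(-4\right) = \left(127 + \frac{31}{86}\right) \left(-4\right) = \frac{10953}{86} \left(-4\right) = - \frac{21906}{43}$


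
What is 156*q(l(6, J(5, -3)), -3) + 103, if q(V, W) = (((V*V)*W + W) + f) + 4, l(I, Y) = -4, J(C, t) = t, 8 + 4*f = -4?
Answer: -7697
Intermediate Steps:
f = -3 (f = -2 + (1/4)*(-4) = -2 - 1 = -3)
q(V, W) = 1 + W + W*V**2 (q(V, W) = (((V*V)*W + W) - 3) + 4 = ((V**2*W + W) - 3) + 4 = ((W*V**2 + W) - 3) + 4 = ((W + W*V**2) - 3) + 4 = (-3 + W + W*V**2) + 4 = 1 + W + W*V**2)
156*q(l(6, J(5, -3)), -3) + 103 = 156*(1 - 3 - 3*(-4)**2) + 103 = 156*(1 - 3 - 3*16) + 103 = 156*(1 - 3 - 48) + 103 = 156*(-50) + 103 = -7800 + 103 = -7697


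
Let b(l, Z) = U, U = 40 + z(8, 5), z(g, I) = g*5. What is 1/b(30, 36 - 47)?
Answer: 1/80 ≈ 0.012500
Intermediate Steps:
z(g, I) = 5*g
U = 80 (U = 40 + 5*8 = 40 + 40 = 80)
b(l, Z) = 80
1/b(30, 36 - 47) = 1/80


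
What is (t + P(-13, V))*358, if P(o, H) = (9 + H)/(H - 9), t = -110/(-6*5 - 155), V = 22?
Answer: 513014/481 ≈ 1066.6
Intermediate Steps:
t = 22/37 (t = -110/(-30 - 155) = -110/(-185) = -110*(-1/185) = 22/37 ≈ 0.59459)
P(o, H) = (9 + H)/(-9 + H)
(t + P(-13, V))*358 = (22/37 + (9 + 22)/(-9 + 22))*358 = (22/37 + 31/13)*358 = (1433/481)*358 = 513014/481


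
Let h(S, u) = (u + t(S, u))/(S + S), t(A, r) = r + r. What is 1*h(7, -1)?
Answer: -3/14 ≈ -0.21429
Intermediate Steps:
t(A, r) = 2*r
h(S, u) = 3*u/(2*S) (h(S, u) = (u + 2*u)/(S + S) = (3*u)/((2*S)) = (3*u)*(1/(2*S)) = 3*u/(2*S))
1*h(7, -1) = 1*((3/2)*(-1)/7) = 1*((3/2)*(-1)*(⅐)) = 1*(-3/14) = -3/14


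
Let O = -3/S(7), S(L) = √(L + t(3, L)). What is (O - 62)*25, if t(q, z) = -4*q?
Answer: -1550 + 15*I*√5 ≈ -1550.0 + 33.541*I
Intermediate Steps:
S(L) = √(-12 + L) (S(L) = √(L - 4*3) = √(L - 12) = √(-12 + L))
O = 3*I*√5/5 (O = -3/√(-12 + 7) = -3*(-I*√5/5) = -(-3)*I*√5/5 = 3*I*√5/5 ≈ 1.3416*I)
(O - 62)*25 = (3*I*√5/5 - 62)*25 = (-62 + 3*I*√5/5)*25 = -1550 + 15*I*√5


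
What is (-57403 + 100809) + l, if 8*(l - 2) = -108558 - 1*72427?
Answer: 166279/8 ≈ 20785.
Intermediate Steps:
l = -180969/8 (l = 2 + (-108558 - 1*72427)/8 = 2 + (-108558 - 72427)/8 = 2 + (⅛)*(-180985) = 2 - 180985/8 = -180969/8 ≈ -22621.)
(-57403 + 100809) + l = (-57403 + 100809) - 180969/8 = 43406 - 180969/8 = 166279/8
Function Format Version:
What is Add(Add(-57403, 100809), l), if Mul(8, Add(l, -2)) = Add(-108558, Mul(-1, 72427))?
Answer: Rational(166279, 8) ≈ 20785.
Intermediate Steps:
l = Rational(-180969, 8) (l = Add(2, Mul(Rational(1, 8), Add(-108558, Mul(-1, 72427)))) = Add(2, Mul(Rational(1, 8), Add(-108558, -72427))) = Add(2, Mul(Rational(1, 8), -180985)) = Add(2, Rational(-180985, 8)) = Rational(-180969, 8) ≈ -22621.)
Add(Add(-57403, 100809), l) = Add(Add(-57403, 100809), Rational(-180969, 8)) = Add(43406, Rational(-180969, 8)) = Rational(166279, 8)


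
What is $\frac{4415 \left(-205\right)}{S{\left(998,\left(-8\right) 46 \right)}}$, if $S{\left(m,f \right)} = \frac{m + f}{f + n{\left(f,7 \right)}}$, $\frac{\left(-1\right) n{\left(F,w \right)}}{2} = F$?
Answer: $- \frac{33306760}{63} \approx -5.2868 \cdot 10^{5}$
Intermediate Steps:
$n{\left(F,w \right)} = - 2 F$
$S{\left(m,f \right)} = - \frac{f + m}{f}$ ($S{\left(m,f \right)} = \frac{m + f}{f - 2 f} = \frac{f + m}{\left(-1\right) f} = \left(f + m\right) \left(- \frac{1}{f}\right) = - \frac{f + m}{f}$)
$\frac{4415 \left(-205\right)}{S{\left(998,\left(-8\right) 46 \right)}} = \frac{4415 \left(-205\right)}{\frac{1}{\left(-8\right) 46} \left(- \left(-8\right) 46 - 998\right)} = - \frac{905075}{\frac{1}{-368} \left(\left(-1\right) \left(-368\right) - 998\right)} = - \frac{905075}{\left(- \frac{1}{368}\right) \left(368 - 998\right)} = - \frac{905075}{\left(- \frac{1}{368}\right) \left(-630\right)} = - \frac{905075}{\frac{315}{184}} = \left(-905075\right) \frac{184}{315} = - \frac{33306760}{63}$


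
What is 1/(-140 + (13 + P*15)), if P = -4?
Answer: -1/187 ≈ -0.0053476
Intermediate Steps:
1/(-140 + (13 + P*15)) = 1/(-140 + (13 - 4*15)) = 1/(-140 + (13 - 60)) = 1/(-140 - 47) = 1/(-187) = -1/187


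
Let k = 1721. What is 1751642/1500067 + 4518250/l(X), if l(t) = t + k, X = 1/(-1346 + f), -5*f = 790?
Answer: 10198161215390886/3882747921661 ≈ 2626.5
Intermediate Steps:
f = -158 (f = -⅕*790 = -158)
X = -1/1504 (X = 1/(-1346 - 158) = 1/(-1504) = -1/1504 ≈ -0.00066489)
l(t) = 1721 + t (l(t) = t + 1721 = 1721 + t)
1751642/1500067 + 4518250/l(X) = 1751642/1500067 + 4518250/(1721 - 1/1504) = 1751642*(1/1500067) + 4518250/(2588383/1504) = 1751642/1500067 + 4518250*(1504/2588383) = 1751642/1500067 + 6795448000/2588383 = 10198161215390886/3882747921661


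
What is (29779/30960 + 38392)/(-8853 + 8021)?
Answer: -1188646099/25758720 ≈ -46.145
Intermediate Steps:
(29779/30960 + 38392)/(-8853 + 8021) = (29779*(1/30960) + 38392)/(-832) = (29779/30960 + 38392)*(-1/832) = (1188646099/30960)*(-1/832) = -1188646099/25758720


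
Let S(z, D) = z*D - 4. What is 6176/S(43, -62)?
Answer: -3088/1335 ≈ -2.3131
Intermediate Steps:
S(z, D) = -4 + D*z (S(z, D) = D*z - 4 = -4 + D*z)
6176/S(43, -62) = 6176/(-4 - 62*43) = 6176/(-4 - 2666) = 6176/(-2670) = 6176*(-1/2670) = -3088/1335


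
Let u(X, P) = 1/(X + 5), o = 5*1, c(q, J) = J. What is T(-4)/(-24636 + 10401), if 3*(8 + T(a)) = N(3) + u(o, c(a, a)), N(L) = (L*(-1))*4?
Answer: 359/427050 ≈ 0.00084065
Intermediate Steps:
o = 5
N(L) = -4*L (N(L) = -L*4 = -4*L)
u(X, P) = 1/(5 + X)
T(a) = -359/30 (T(a) = -8 + (-4*3 + 1/(5 + 5))/3 = -8 + (-12 + 1/10)/3 = -8 + (-12 + ⅒)/3 = -8 + (⅓)*(-119/10) = -8 - 119/30 = -359/30)
T(-4)/(-24636 + 10401) = -359/30/(-24636 + 10401) = -359/30/(-14235) = -1/14235*(-359/30) = 359/427050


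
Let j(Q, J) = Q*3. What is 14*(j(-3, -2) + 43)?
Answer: 476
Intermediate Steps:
j(Q, J) = 3*Q
14*(j(-3, -2) + 43) = 14*(3*(-3) + 43) = 14*(-9 + 43) = 14*34 = 476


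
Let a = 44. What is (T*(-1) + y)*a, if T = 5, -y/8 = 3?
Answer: -1276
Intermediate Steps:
y = -24 (y = -8*3 = -24)
(T*(-1) + y)*a = (5*(-1) - 24)*44 = (-5 - 24)*44 = -29*44 = -1276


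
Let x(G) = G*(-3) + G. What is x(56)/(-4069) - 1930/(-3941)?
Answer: 8294562/16035929 ≈ 0.51725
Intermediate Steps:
x(G) = -2*G (x(G) = -3*G + G = -2*G)
x(56)/(-4069) - 1930/(-3941) = -2*56/(-4069) - 1930/(-3941) = -112*(-1/4069) - 1930*(-1/3941) = 112/4069 + 1930/3941 = 8294562/16035929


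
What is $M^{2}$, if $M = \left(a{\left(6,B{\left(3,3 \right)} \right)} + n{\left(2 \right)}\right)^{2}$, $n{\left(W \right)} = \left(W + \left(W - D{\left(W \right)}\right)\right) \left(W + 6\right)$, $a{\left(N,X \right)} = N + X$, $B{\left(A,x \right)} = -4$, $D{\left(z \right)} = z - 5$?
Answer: $11316496$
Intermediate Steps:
$D{\left(z \right)} = -5 + z$ ($D{\left(z \right)} = z - 5 = -5 + z$)
$n{\left(W \right)} = \left(5 + W\right) \left(6 + W\right)$ ($n{\left(W \right)} = \left(W + \left(W - \left(-5 + W\right)\right)\right) \left(W + 6\right) = \left(W + \left(W - \left(-5 + W\right)\right)\right) \left(6 + W\right) = \left(W + 5\right) \left(6 + W\right) = \left(5 + W\right) \left(6 + W\right)$)
$M = 3364$ ($M = \left(\left(6 - 4\right) + \left(30 + 2^{2} + 11 \cdot 2\right)\right)^{2} = \left(2 + \left(30 + 4 + 22\right)\right)^{2} = \left(2 + 56\right)^{2} = 58^{2} = 3364$)
$M^{2} = 3364^{2} = 11316496$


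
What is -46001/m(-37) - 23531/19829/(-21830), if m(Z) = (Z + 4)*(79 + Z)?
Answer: 4978087675259/149988439755 ≈ 33.190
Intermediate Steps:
m(Z) = (4 + Z)*(79 + Z)
-46001/m(-37) - 23531/19829/(-21830) = -46001/(316 + (-37)² + 83*(-37)) - 23531/19829/(-21830) = -46001/(316 + 1369 - 3071) - 23531*1/19829*(-1/21830) = -46001/(-1386) - 23531/19829*(-1/21830) = -46001*(-1/1386) + 23531/432867070 = 46001/1386 + 23531/432867070 = 4978087675259/149988439755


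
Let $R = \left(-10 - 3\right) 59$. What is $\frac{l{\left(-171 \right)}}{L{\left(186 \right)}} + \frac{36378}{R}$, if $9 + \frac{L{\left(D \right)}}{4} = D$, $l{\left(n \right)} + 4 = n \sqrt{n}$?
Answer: $- \frac{109147}{2301} - \frac{171 i \sqrt{19}}{236} \approx -47.435 - 3.1584 i$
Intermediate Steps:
$l{\left(n \right)} = -4 + n^{\frac{3}{2}}$ ($l{\left(n \right)} = -4 + n \sqrt{n} = -4 + n^{\frac{3}{2}}$)
$R = -767$ ($R = \left(-13\right) 59 = -767$)
$L{\left(D \right)} = -36 + 4 D$
$\frac{l{\left(-171 \right)}}{L{\left(186 \right)}} + \frac{36378}{R} = \frac{-4 + \left(-171\right)^{\frac{3}{2}}}{-36 + 4 \cdot 186} + \frac{36378}{-767} = \frac{-4 - 513 i \sqrt{19}}{-36 + 744} + 36378 \left(- \frac{1}{767}\right) = \frac{-4 - 513 i \sqrt{19}}{708} - \frac{36378}{767} = \left(-4 - 513 i \sqrt{19}\right) \frac{1}{708} - \frac{36378}{767} = \left(- \frac{1}{177} - \frac{171 i \sqrt{19}}{236}\right) - \frac{36378}{767} = - \frac{109147}{2301} - \frac{171 i \sqrt{19}}{236}$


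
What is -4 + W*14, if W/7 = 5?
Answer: 486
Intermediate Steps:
W = 35 (W = 7*5 = 35)
-4 + W*14 = -4 + 35*14 = -4 + 490 = 486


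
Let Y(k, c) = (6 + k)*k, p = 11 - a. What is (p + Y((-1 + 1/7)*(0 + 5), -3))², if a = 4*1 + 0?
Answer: 289/2401 ≈ 0.12037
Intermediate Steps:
a = 4 (a = 4 + 0 = 4)
p = 7 (p = 11 - 1*4 = 11 - 4 = 7)
Y(k, c) = k*(6 + k)
(p + Y((-1 + 1/7)*(0 + 5), -3))² = (7 + ((-1 + 1/7)*(0 + 5))*(6 + (-1 + 1/7)*(0 + 5)))² = (7 + ((-1 + ⅐)*5)*(6 + (-1 + ⅐)*5))² = (7 + (-6/7*5)*(6 - 6/7*5))² = (7 - 30*(6 - 30/7)/7)² = (7 - 30/7*12/7)² = (7 - 360/49)² = (-17/49)² = 289/2401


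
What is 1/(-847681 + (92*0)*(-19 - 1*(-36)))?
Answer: -1/847681 ≈ -1.1797e-6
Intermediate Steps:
1/(-847681 + (92*0)*(-19 - 1*(-36))) = 1/(-847681 + 0*(-19 + 36)) = 1/(-847681 + 0*17) = 1/(-847681 + 0) = 1/(-847681) = -1/847681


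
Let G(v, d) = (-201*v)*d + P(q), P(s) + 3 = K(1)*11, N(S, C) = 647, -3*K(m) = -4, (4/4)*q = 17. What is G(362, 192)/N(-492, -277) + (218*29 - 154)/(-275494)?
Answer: -5773103560163/267366927 ≈ -21592.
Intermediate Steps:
q = 17
K(m) = 4/3 (K(m) = -1/3*(-4) = 4/3)
P(s) = 35/3 (P(s) = -3 + (4/3)*11 = -3 + 44/3 = 35/3)
G(v, d) = 35/3 - 201*d*v (G(v, d) = (-201*v)*d + 35/3 = -201*d*v + 35/3 = 35/3 - 201*d*v)
G(362, 192)/N(-492, -277) + (218*29 - 154)/(-275494) = (35/3 - 201*192*362)/647 + (218*29 - 154)/(-275494) = (35/3 - 13970304)*(1/647) + (6322 - 154)*(-1/275494) = -41910877/3*1/647 + 6168*(-1/275494) = -41910877/1941 - 3084/137747 = -5773103560163/267366927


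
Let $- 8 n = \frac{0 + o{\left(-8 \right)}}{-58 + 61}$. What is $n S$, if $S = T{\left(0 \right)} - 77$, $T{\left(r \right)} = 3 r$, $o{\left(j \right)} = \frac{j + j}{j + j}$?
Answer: $\frac{77}{24} \approx 3.2083$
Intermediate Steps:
$o{\left(j \right)} = 1$ ($o{\left(j \right)} = \frac{2 j}{2 j} = 2 j \frac{1}{2 j} = 1$)
$S = -77$ ($S = 3 \cdot 0 - 77 = 0 - 77 = -77$)
$n = - \frac{1}{24}$ ($n = - \frac{\left(0 + 1\right) \frac{1}{-58 + 61}}{8} = - \frac{1 \cdot \frac{1}{3}}{8} = \left(- \frac{1}{8}\right) \frac{1}{3} = - \frac{1}{24} \approx -0.041667$)
$n S = \left(- \frac{1}{24}\right) \left(-77\right) = \frac{77}{24}$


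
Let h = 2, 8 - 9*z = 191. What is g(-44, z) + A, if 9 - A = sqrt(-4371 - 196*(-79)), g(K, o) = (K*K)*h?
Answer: 3881 - sqrt(11113) ≈ 3775.6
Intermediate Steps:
z = -61/3 (z = 8/9 - 1/9*191 = 8/9 - 191/9 = -61/3 ≈ -20.333)
g(K, o) = 2*K**2 (g(K, o) = (K*K)*2 = K**2*2 = 2*K**2)
A = 9 - sqrt(11113) (A = 9 - sqrt(-4371 - 196*(-79)) = 9 - sqrt(-4371 + 15484) = 9 - sqrt(11113) ≈ -96.418)
g(-44, z) + A = 2*(-44)**2 + (9 - sqrt(11113)) = 2*1936 + (9 - sqrt(11113)) = 3872 + (9 - sqrt(11113)) = 3881 - sqrt(11113)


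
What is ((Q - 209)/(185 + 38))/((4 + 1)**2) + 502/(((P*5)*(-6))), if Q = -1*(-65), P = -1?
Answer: 279433/16725 ≈ 16.707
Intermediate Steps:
Q = 65
((Q - 209)/(185 + 38))/((4 + 1)**2) + 502/(((P*5)*(-6))) = ((65 - 209)/(185 + 38))/((4 + 1)**2) + 502/((-1*5*(-6))) = (-144/223)/(5**2) + 502/((-5*(-6))) = -144*1/223/25 + 502/30 = -144/223*1/25 + 502*(1/30) = -144/5575 + 251/15 = 279433/16725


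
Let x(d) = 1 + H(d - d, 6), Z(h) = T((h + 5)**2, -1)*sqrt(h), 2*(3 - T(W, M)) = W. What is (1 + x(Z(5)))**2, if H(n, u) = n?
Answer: 4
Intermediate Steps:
T(W, M) = 3 - W/2
Z(h) = sqrt(h)*(3 - (5 + h)**2/2) (Z(h) = (3 - (h + 5)**2/2)*sqrt(h) = (3 - (5 + h)**2/2)*sqrt(h) = sqrt(h)*(3 - (5 + h)**2/2))
x(d) = 1 (x(d) = 1 + (d - d) = 1 + 0 = 1)
(1 + x(Z(5)))**2 = (1 + 1)**2 = 2**2 = 4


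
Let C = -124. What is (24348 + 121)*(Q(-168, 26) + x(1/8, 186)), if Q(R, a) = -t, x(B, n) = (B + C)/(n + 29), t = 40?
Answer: -1707715979/1720 ≈ -9.9286e+5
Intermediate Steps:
x(B, n) = (-124 + B)/(29 + n) (x(B, n) = (B - 124)/(n + 29) = (-124 + B)/(29 + n))
Q(R, a) = -40 (Q(R, a) = -1*40 = -40)
(24348 + 121)*(Q(-168, 26) + x(1/8, 186)) = (24348 + 121)*(-40 + (-124 + 1/8)/(29 + 186)) = 24469*(-40 + (-124 + 1/8)/215) = 24469*(-40 + (1/215)*(-991/8)) = 24469*(-40 - 991/1720) = 24469*(-69791/1720) = -1707715979/1720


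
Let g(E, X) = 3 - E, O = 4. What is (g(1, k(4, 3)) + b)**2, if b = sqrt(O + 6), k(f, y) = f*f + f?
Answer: (2 + sqrt(10))**2 ≈ 26.649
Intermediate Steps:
k(f, y) = f + f**2 (k(f, y) = f**2 + f = f + f**2)
b = sqrt(10) (b = sqrt(4 + 6) = sqrt(10) ≈ 3.1623)
(g(1, k(4, 3)) + b)**2 = ((3 - 1*1) + sqrt(10))**2 = ((3 - 1) + sqrt(10))**2 = (2 + sqrt(10))**2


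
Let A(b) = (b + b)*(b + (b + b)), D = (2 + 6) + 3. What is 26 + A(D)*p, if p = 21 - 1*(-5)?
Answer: 18902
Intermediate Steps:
p = 26 (p = 21 + 5 = 26)
D = 11 (D = 8 + 3 = 11)
A(b) = 6*b² (A(b) = (2*b)*(b + 2*b) = (2*b)*(3*b) = 6*b²)
26 + A(D)*p = 26 + (6*11²)*26 = 26 + (6*121)*26 = 26 + 726*26 = 26 + 18876 = 18902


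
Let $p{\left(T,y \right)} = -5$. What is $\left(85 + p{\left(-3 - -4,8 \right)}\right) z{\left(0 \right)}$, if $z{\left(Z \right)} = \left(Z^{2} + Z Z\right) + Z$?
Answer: $0$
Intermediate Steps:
$z{\left(Z \right)} = Z + 2 Z^{2}$ ($z{\left(Z \right)} = \left(Z^{2} + Z^{2}\right) + Z = 2 Z^{2} + Z = Z + 2 Z^{2}$)
$\left(85 + p{\left(-3 - -4,8 \right)}\right) z{\left(0 \right)} = \left(85 - 5\right) 0 \left(1 + 2 \cdot 0\right) = 80 \cdot 0 \left(1 + 0\right) = 80 \cdot 0 \cdot 1 = 80 \cdot 0 = 0$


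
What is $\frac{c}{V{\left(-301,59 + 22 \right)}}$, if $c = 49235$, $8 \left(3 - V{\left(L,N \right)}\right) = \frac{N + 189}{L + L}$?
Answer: $\frac{118557880}{7359} \approx 16111.0$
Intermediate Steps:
$V{\left(L,N \right)} = 3 - \frac{189 + N}{16 L}$ ($V{\left(L,N \right)} = 3 - \frac{\left(N + 189\right) \frac{1}{L + L}}{8} = 3 - \frac{\left(189 + N\right) \frac{1}{2 L}}{8} = 3 - \frac{\frac{1}{2} \frac{1}{L} \left(189 + N\right)}{8} = 3 - \frac{189 + N}{16 L}$)
$\frac{c}{V{\left(-301,59 + 22 \right)}} = \frac{49235}{\frac{1}{16} \frac{1}{-301} \left(-189 - \left(59 + 22\right) + 48 \left(-301\right)\right)} = \frac{49235}{\frac{1}{16} \left(- \frac{1}{301}\right) \left(-189 - 81 - 14448\right)} = \frac{49235}{\frac{1}{16} \left(- \frac{1}{301}\right) \left(-14718\right)} = \frac{49235}{\frac{7359}{2408}} = 49235 \cdot \frac{2408}{7359} = \frac{118557880}{7359}$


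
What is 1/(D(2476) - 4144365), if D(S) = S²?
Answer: 1/1986211 ≈ 5.0347e-7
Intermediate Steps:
1/(D(2476) - 4144365) = 1/(2476² - 4144365) = 1/(6130576 - 4144365) = 1/1986211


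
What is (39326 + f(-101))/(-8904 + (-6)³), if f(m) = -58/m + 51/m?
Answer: -3971933/921120 ≈ -4.3121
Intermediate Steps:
f(m) = -7/m
(39326 + f(-101))/(-8904 + (-6)³) = (39326 - 7/(-101))/(-8904 + (-6)³) = (39326 - 7*(-1/101))/(-8904 - 216) = (39326 + 7/101)/(-9120) = (3971933/101)*(-1/9120) = -3971933/921120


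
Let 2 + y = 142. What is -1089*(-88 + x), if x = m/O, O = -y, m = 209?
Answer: 13644081/140 ≈ 97458.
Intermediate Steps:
y = 140 (y = -2 + 142 = 140)
O = -140 (O = -1*140 = -140)
x = -209/140 (x = 209/(-140) = 209*(-1/140) = -209/140 ≈ -1.4929)
-1089*(-88 + x) = -1089*(-88 - 209/140) = -1089*(-12529/140) = 13644081/140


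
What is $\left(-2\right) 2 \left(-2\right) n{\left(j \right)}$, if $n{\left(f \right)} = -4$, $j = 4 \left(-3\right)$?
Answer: $-32$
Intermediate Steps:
$j = -12$
$\left(-2\right) 2 \left(-2\right) n{\left(j \right)} = \left(-2\right) 2 \left(-2\right) \left(-4\right) = \left(-4\right) \left(-2\right) \left(-4\right) = 8 \left(-4\right) = -32$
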